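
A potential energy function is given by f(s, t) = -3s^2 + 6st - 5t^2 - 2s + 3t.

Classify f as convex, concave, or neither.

concave

f is quadratic, so its Hessian is the constant matrix H = [[-6, 6], [6, -10]].
det(H) = 24, tr(H) = -16.
det(H) > 0 and tr(H) < 0, so H is negative definite everywhere: concave.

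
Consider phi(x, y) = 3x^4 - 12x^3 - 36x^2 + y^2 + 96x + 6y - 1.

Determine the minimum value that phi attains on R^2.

-202

phi(x,y) separates as P(x) + Q(y) − 1, so its minimum is min P + min Q − 1.
P'(x) = 12(x - 4)(x - 1)(x + 2) vanishes at x ∈ {-2, 1, 4}; Q'(y) = 2y + 6 vanishes at y ∈ {-3}.
Local minima of P (where P''>0): P(-2)=-192, P(4)=-192. Local minima of Q: Q(-3)=-9.
So the global minimum of phi is P(-2) + Q(-3) − 1 = -192 − 9 − 1 = -202, attained at (-2, -3).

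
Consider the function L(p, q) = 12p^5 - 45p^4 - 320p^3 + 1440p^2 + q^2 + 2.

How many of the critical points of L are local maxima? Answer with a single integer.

L separates as a function of p plus a function of q, so ∇L=0 decouples.
∂L/∂p = 60p(p - 4)(p - 3)(p + 4) = 0 at p ∈ {-4, 0, 3, 4}; ∂L/∂q = 2q = 0 at q ∈ {0}.
The Hessian is diagonal: diag(L_pp, L_qq). Second derivatives: L_pp(-4)=-13440, L_pp(0)=2880, L_pp(3)=-1260, L_pp(4)=1920; L_qq(0)=2.
Local maxima occur where both diagonal entries negative: none. Count: 0.

0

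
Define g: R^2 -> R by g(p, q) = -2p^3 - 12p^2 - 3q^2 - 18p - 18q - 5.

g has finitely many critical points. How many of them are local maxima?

1

g separates as a function of p plus a function of q, so ∇g=0 decouples.
∂g/∂p = -6(p + 1)(p + 3) = 0 at p ∈ {-3, -1}; ∂g/∂q = -6(q + 3) = 0 at q ∈ {-3}.
The Hessian is diagonal: diag(g_pp, g_qq). Second derivatives: g_pp(-3)=12, g_pp(-1)=-12; g_qq(-3)=-6.
Local maxima occur where both diagonal entries negative: (-1, -3). Count: 1.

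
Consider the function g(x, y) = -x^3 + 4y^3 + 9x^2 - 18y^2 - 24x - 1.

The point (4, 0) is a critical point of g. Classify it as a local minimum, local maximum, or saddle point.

local maximum

The mixed partial ∂²g/∂x∂y is 0, so the Hessian at any point is diag(g_xx, g_yy) = diag(6(-x + 3), 12(2y - 3)).
At (4, 0): H = diag(-6, -36).
Both eigenvalues are negative, so H is negative definite: a local maximum.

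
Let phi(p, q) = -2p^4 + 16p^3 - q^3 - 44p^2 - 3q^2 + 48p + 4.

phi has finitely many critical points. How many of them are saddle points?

3

phi separates as a function of p plus a function of q, so ∇phi=0 decouples.
∂phi/∂p = -8(p - 3)(p - 2)(p - 1) = 0 at p ∈ {1, 2, 3}; ∂phi/∂q = -3q(q + 2) = 0 at q ∈ {-2, 0}.
The Hessian is diagonal: diag(phi_pp, phi_qq). Second derivatives: phi_pp(1)=-16, phi_pp(2)=8, phi_pp(3)=-16; phi_qq(-2)=6, phi_qq(0)=-6.
Saddle points occur where the two diagonal entries have opposite signs: (1, -2), (2, 0), (3, -2). Count: 3.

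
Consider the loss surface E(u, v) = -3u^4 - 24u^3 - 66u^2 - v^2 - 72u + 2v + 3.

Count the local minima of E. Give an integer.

E separates as a function of u plus a function of v, so ∇E=0 decouples.
∂E/∂u = -12(u + 1)(u + 2)(u + 3) = 0 at u ∈ {-3, -2, -1}; ∂E/∂v = -2(v - 1) = 0 at v ∈ {1}.
The Hessian is diagonal: diag(E_uu, E_vv). Second derivatives: E_uu(-3)=-24, E_uu(-2)=12, E_uu(-1)=-24; E_vv(1)=-2.
Local minima occur where both diagonal entries positive: none. Count: 0.

0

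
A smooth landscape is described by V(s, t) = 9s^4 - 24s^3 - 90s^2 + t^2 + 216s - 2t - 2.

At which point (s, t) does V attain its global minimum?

(-2, 1)

V(s,t) separates as P(s) + Q(t) − 2, so its minimum is min P + min Q − 2.
P'(s) = 36(s - 3)(s - 1)(s + 2) vanishes at s ∈ {-2, 1, 3}; Q'(t) = 2(t - 1) vanishes at t ∈ {1}.
Local minima of P (where P''>0): P(-2)=-456, P(3)=-81. Local minima of Q: Q(1)=-1.
So the global minimum of V is P(-2) + Q(1) − 2 = -456 − 1 − 2 = -459, attained at (-2, 1).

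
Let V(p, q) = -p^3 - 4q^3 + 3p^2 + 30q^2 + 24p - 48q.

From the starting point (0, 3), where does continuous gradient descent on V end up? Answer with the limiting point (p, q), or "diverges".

V is separable, so gradient descent decouples: p follows -∂V/∂p, q follows -∂V/∂q.
∂V/∂p = -3(p - 4)(p + 2); at p=0 this is 24, so p decreases.
∂V/∂q = -12(q - 4)(q - 1); at q=3 this is 24, so q decreases.
p converges to its nearest critical value -2 (a local min of the p-part); q converges to 1. The iterate converges to (-2, 1).

(-2, 1)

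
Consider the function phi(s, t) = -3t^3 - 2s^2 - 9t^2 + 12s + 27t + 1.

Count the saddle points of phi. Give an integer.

phi separates as a function of s plus a function of t, so ∇phi=0 decouples.
∂phi/∂s = -4(s - 3) = 0 at s ∈ {3}; ∂phi/∂t = -9(t - 1)(t + 3) = 0 at t ∈ {-3, 1}.
The Hessian is diagonal: diag(phi_ss, phi_tt). Second derivatives: phi_ss(3)=-4; phi_tt(-3)=36, phi_tt(1)=-36.
Saddle points occur where the two diagonal entries have opposite signs: (3, -3). Count: 1.

1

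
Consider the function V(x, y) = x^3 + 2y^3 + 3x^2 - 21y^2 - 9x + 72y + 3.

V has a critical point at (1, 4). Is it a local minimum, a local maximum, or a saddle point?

local minimum

The mixed partial ∂²V/∂x∂y is 0, so the Hessian at any point is diag(V_xx, V_yy) = diag(6(x + 1), 6(2y - 7)).
At (1, 4): H = diag(12, 6).
Both eigenvalues are positive, so H is positive definite: a local minimum.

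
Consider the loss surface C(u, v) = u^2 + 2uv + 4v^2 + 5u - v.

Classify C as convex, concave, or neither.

convex

C is quadratic, so its Hessian is the constant matrix H = [[2, 2], [2, 8]].
det(H) = 12, tr(H) = 10.
det(H) > 0 and tr(H) > 0, so H is positive definite everywhere: convex.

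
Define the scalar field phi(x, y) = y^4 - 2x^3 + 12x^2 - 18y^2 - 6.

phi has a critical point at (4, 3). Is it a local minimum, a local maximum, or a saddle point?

The mixed partial ∂²phi/∂x∂y is 0, so the Hessian at any point is diag(phi_xx, phi_yy) = diag(12(-x + 2), 12(y^2 - 3)).
At (4, 3): H = diag(-24, 72).
The eigenvalues have opposite signs, so H is indefinite: a saddle point.

saddle point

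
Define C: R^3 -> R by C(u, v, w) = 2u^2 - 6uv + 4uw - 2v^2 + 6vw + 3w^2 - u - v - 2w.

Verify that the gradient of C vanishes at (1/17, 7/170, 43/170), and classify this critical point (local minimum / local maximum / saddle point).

saddle point

∇C = (4u - 6v + 4w - 1, -6u - 4v + 6w - 1, 4u + 6v + 6w - 2); substituting (1/17, 7/170, 43/170) gives ∇C = (0, 0, 0), so (1/17, 7/170, 43/170) is indeed a critical point.
The Hessian is constant: H = [[4, -6, 4], [-6, -4, 6], [4, 6, 6]].
Leading principal minors: Δ₁ = 4, Δ₂ = -52, Δ₃ = -680.
The minors fit neither the all-positive nor the alternating-sign pattern, so H is indefinite: a saddle point.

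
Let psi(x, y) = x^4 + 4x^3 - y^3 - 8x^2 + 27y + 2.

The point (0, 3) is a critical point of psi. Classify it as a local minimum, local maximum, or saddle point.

local maximum

The mixed partial ∂²psi/∂x∂y is 0, so the Hessian at any point is diag(psi_xx, psi_yy) = diag(4(3x^2 + 6x - 4), -6y).
At (0, 3): H = diag(-16, -18).
Both eigenvalues are negative, so H is negative definite: a local maximum.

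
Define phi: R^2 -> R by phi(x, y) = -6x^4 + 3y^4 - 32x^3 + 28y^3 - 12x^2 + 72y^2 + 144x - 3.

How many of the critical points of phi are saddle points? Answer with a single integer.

5

phi separates as a function of x plus a function of y, so ∇phi=0 decouples.
∂phi/∂x = -24(x - 1)(x + 2)(x + 3) = 0 at x ∈ {-3, -2, 1}; ∂phi/∂y = 12y(y + 3)(y + 4) = 0 at y ∈ {-4, -3, 0}.
The Hessian is diagonal: diag(phi_xx, phi_yy). Second derivatives: phi_xx(-3)=-96, phi_xx(-2)=72, phi_xx(1)=-288; phi_yy(-4)=48, phi_yy(-3)=-36, phi_yy(0)=144.
Saddle points occur where the two diagonal entries have opposite signs: (-3, -4), (-3, 0), (-2, -3), (1, -4), (1, 0). Count: 5.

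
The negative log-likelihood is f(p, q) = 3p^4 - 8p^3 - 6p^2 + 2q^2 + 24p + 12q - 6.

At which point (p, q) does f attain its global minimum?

f(p,q) separates as A(p) + B(q) − 6, so its minimum is min A + min B − 6.
A'(p) = 12(p - 2)(p - 1)(p + 1) vanishes at p ∈ {-1, 1, 2}; B'(q) = 4q + 12 vanishes at q ∈ {-3}.
Local minima of A (where A''>0): A(-1)=-19, A(2)=8. Local minima of B: B(-3)=-18.
So the global minimum of f is A(-1) + B(-3) − 6 = -19 − 18 − 6 = -43, attained at (-1, -3).

(-1, -3)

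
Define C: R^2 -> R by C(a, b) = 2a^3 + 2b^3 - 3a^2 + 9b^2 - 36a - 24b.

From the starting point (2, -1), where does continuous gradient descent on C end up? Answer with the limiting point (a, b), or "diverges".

C is separable, so gradient descent decouples: a follows -∂C/∂a, b follows -∂C/∂b.
∂C/∂a = 6(a - 3)(a + 2); at a=2 this is -24, so a increases.
∂C/∂b = 6(b - 1)(b + 4); at b=-1 this is -36, so b increases.
a converges to its nearest critical value 3 (a local min of the a-part); b converges to 1. The iterate converges to (3, 1).

(3, 1)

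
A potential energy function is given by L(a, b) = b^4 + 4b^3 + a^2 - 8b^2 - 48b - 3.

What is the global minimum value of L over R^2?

-83

L(a,b) separates as P(a) + Q(b) − 3, so its minimum is min P + min Q − 3.
P'(a) = 2a vanishes at a ∈ {0}; Q'(b) = 4(b - 2)(b + 2)(b + 3) vanishes at b ∈ {-3, -2, 2}.
Local minima of P (where P''>0): P(0)=0. Local minima of Q: Q(-3)=45, Q(2)=-80.
So the global minimum of L is P(0) + Q(2) − 3 = 0 − 80 − 3 = -83, attained at (0, 2).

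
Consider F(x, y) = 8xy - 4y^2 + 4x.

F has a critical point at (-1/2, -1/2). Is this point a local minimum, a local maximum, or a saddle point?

saddle point

The Hessian of F is constant: H = [[0, 8], [8, -8]].
det(H) = 0·(-8) − 8² = -64.
Since det(H) < 0, H is indefinite and the critical point is a saddle point.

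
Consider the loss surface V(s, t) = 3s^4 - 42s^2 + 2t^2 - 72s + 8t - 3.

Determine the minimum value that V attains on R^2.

V(s,t) separates as P(s) + Q(t) − 3, so its minimum is min P + min Q − 3.
P'(s) = 12(s - 3)(s + 1)(s + 2) vanishes at s ∈ {-2, -1, 3}; Q'(t) = 4(t + 2) vanishes at t ∈ {-2}.
Local minima of P (where P''>0): P(-2)=24, P(3)=-351. Local minima of Q: Q(-2)=-8.
So the global minimum of V is P(3) + Q(-2) − 3 = -351 − 8 − 3 = -362, attained at (3, -2).

-362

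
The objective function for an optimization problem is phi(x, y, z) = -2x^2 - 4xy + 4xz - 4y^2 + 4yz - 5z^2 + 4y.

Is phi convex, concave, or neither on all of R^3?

concave

phi is quadratic, so its Hessian is the constant matrix H = [[-4, -4, 4], [-4, -8, 4], [4, 4, -10]].
Leading principal minors: -4, 16, -96.
Signs alternate −, +, − ⇒ H ≺ 0 ⇒ concave.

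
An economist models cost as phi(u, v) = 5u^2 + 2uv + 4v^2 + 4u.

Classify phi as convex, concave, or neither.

phi is quadratic, so its Hessian is the constant matrix H = [[10, 2], [2, 8]].
det(H) = 76, tr(H) = 18.
det(H) > 0 and tr(H) > 0, so H is positive definite everywhere: convex.

convex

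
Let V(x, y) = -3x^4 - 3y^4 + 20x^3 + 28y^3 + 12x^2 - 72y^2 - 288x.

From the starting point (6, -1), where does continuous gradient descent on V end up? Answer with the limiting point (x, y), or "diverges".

diverges

V is separable, so gradient descent decouples: x follows -∂V/∂x, y follows -∂V/∂y.
∂V/∂x = -12(x - 4)(x - 3)(x + 2); at x=6 this is -576, so x increases.
∂V/∂y = -12y(y - 4)(y - 3); at y=-1 this is 240, so y decreases.
The x-coordinate has no critical point in that direction and runs off to infinity.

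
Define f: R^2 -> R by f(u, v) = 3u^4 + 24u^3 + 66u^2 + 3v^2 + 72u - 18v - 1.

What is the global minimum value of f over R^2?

-55

f(u,v) separates as P(u) + Q(v) − 1, so its minimum is min P + min Q − 1.
P'(u) = 12(u + 1)(u + 2)(u + 3) vanishes at u ∈ {-3, -2, -1}; Q'(v) = 6v - 18 vanishes at v ∈ {3}.
Local minima of P (where P''>0): P(-3)=-27, P(-1)=-27. Local minima of Q: Q(3)=-27.
So the global minimum of f is P(-3) + Q(3) − 1 = -27 − 27 − 1 = -55, attained at (-3, 3).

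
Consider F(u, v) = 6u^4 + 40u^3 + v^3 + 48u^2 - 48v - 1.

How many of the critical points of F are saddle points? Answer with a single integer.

F separates as a function of u plus a function of v, so ∇F=0 decouples.
∂F/∂u = 24u(u + 1)(u + 4) = 0 at u ∈ {-4, -1, 0}; ∂F/∂v = 3(v - 4)(v + 4) = 0 at v ∈ {-4, 4}.
The Hessian is diagonal: diag(F_uu, F_vv). Second derivatives: F_uu(-4)=288, F_uu(-1)=-72, F_uu(0)=96; F_vv(-4)=-24, F_vv(4)=24.
Saddle points occur where the two diagonal entries have opposite signs: (-4, -4), (-1, 4), (0, -4). Count: 3.

3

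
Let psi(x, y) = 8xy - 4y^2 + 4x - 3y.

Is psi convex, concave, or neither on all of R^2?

psi is quadratic, so its Hessian is the constant matrix H = [[0, 8], [8, -8]].
det(H) = -64, tr(H) = -8.
det(H) < 0, so H is indefinite: neither convex nor concave.

neither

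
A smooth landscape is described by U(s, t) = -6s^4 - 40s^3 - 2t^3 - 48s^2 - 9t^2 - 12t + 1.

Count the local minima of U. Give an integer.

1

U separates as a function of s plus a function of t, so ∇U=0 decouples.
∂U/∂s = -24s(s + 1)(s + 4) = 0 at s ∈ {-4, -1, 0}; ∂U/∂t = -6(t + 1)(t + 2) = 0 at t ∈ {-2, -1}.
The Hessian is diagonal: diag(U_ss, U_tt). Second derivatives: U_ss(-4)=-288, U_ss(-1)=72, U_ss(0)=-96; U_tt(-2)=6, U_tt(-1)=-6.
Local minima occur where both diagonal entries positive: (-1, -2). Count: 1.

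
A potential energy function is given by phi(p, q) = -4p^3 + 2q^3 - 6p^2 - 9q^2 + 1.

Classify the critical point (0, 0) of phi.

The mixed partial ∂²phi/∂p∂q is 0, so the Hessian at any point is diag(phi_pp, phi_qq) = diag(-12(2p + 1), 6(2q - 3)).
At (0, 0): H = diag(-12, -18).
Both eigenvalues are negative, so H is negative definite: a local maximum.

local maximum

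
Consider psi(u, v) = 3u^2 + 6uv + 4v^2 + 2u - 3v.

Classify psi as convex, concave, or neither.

convex

psi is quadratic, so its Hessian is the constant matrix H = [[6, 6], [6, 8]].
det(H) = 12, tr(H) = 14.
det(H) > 0 and tr(H) > 0, so H is positive definite everywhere: convex.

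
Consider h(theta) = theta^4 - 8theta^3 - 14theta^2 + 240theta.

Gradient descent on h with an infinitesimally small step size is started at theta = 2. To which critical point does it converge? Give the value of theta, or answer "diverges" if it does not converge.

-3

h'(theta) = 4(theta - 5)(theta - 4)(theta + 3), so h'(2) = 120.
Gradient descent moves in the -h' direction, i.e. theta is decreasing.
The nearest critical point in that direction is theta = -3, where h'' = 224 > 0 (a local minimum). The iterate converges there.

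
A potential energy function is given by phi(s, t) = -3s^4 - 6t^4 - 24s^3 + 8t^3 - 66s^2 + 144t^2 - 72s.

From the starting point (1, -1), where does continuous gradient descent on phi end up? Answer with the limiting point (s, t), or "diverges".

phi is separable, so gradient descent decouples: s follows -∂phi/∂s, t follows -∂phi/∂t.
∂phi/∂s = -12(s + 1)(s + 2)(s + 3); at s=1 this is -288, so s increases.
∂phi/∂t = -24t(t - 4)(t + 3); at t=-1 this is -240, so t increases.
The s-coordinate has no critical point in that direction and runs off to infinity.

diverges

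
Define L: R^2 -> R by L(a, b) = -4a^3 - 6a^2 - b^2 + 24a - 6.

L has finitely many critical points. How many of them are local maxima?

L separates as a function of a plus a function of b, so ∇L=0 decouples.
∂L/∂a = -12(a - 1)(a + 2) = 0 at a ∈ {-2, 1}; ∂L/∂b = -2b = 0 at b ∈ {0}.
The Hessian is diagonal: diag(L_aa, L_bb). Second derivatives: L_aa(-2)=36, L_aa(1)=-36; L_bb(0)=-2.
Local maxima occur where both diagonal entries negative: (1, 0). Count: 1.

1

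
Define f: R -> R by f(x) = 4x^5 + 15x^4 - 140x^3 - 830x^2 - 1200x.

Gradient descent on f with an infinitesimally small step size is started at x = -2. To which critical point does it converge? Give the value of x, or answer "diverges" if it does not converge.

-3

f'(x) = 20(x - 5)(x + 1)(x + 3)(x + 4), so f'(-2) = 280.
Gradient descent moves in the -f' direction, i.e. x is decreasing.
The nearest critical point in that direction is x = -3, where f'' = 320 > 0 (a local minimum). The iterate converges there.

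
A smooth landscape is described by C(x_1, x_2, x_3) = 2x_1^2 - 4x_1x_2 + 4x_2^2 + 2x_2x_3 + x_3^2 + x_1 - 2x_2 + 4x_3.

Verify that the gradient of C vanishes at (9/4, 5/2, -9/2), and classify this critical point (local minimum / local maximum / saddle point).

local minimum

∇C = (4x_1 - 4x_2 + 1, -4x_1 + 8x_2 + 2x_3 - 2, 2x_2 + 2x_3 + 4); substituting (9/4, 5/2, -9/2) gives ∇C = (0, 0, 0), so (9/4, 5/2, -9/2) is indeed a critical point.
The Hessian is constant: H = [[4, -4, 0], [-4, 8, 2], [0, 2, 2]].
Leading principal minors: Δ₁ = 4, Δ₂ = 16, Δ₃ = 16.
All leading minors are positive, so H is positive definite: a local minimum.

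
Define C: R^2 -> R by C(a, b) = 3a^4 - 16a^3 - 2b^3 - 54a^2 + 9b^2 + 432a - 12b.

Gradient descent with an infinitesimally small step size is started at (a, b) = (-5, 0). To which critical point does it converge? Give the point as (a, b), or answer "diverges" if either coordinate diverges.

(-3, 1)

C is separable, so gradient descent decouples: a follows -∂C/∂a, b follows -∂C/∂b.
∂C/∂a = 12(a - 4)(a - 3)(a + 3); at a=-5 this is -1728, so a increases.
∂C/∂b = -6(b - 2)(b - 1); at b=0 this is -12, so b increases.
a converges to its nearest critical value -3 (a local min of the a-part); b converges to 1. The iterate converges to (-3, 1).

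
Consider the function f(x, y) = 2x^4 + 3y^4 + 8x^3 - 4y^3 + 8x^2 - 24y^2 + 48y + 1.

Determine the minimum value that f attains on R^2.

-111

f(x,y) separates as P(x) + Q(y) + 1, so its minimum is min P + min Q + 1.
P'(x) = 8x(x + 1)(x + 2) vanishes at x ∈ {-2, -1, 0}; Q'(y) = 12(y - 2)(y - 1)(y + 2) vanishes at y ∈ {-2, 1, 2}.
Local minima of P (where P''>0): P(-2)=0, P(0)=0. Local minima of Q: Q(-2)=-112, Q(2)=16.
So the global minimum of f is P(-2) + Q(-2) + 1 = 0 − 112 + 1 = -111, attained at (-2, -2).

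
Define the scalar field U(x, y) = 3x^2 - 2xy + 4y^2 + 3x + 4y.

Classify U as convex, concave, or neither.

U is quadratic, so its Hessian is the constant matrix H = [[6, -2], [-2, 8]].
det(H) = 44, tr(H) = 14.
det(H) > 0 and tr(H) > 0, so H is positive definite everywhere: convex.

convex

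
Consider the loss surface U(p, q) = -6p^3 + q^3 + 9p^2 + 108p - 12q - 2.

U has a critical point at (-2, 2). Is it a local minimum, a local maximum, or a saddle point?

local minimum

The mixed partial ∂²U/∂p∂q is 0, so the Hessian at any point is diag(U_pp, U_qq) = diag(18(-2p + 1), 6q).
At (-2, 2): H = diag(90, 12).
Both eigenvalues are positive, so H is positive definite: a local minimum.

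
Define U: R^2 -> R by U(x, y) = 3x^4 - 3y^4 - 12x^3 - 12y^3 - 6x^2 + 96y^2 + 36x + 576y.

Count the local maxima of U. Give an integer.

2

U separates as a function of x plus a function of y, so ∇U=0 decouples.
∂U/∂x = 12(x - 3)(x - 1)(x + 1) = 0 at x ∈ {-1, 1, 3}; ∂U/∂y = -12(y - 4)(y + 3)(y + 4) = 0 at y ∈ {-4, -3, 4}.
The Hessian is diagonal: diag(U_xx, U_yy). Second derivatives: U_xx(-1)=96, U_xx(1)=-48, U_xx(3)=96; U_yy(-4)=-96, U_yy(-3)=84, U_yy(4)=-672.
Local maxima occur where both diagonal entries negative: (1, -4), (1, 4). Count: 2.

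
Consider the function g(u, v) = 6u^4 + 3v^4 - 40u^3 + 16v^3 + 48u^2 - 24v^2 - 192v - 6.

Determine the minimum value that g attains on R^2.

-566

g(u,v) separates as P(u) + Q(v) − 6, so its minimum is min P + min Q − 6.
P'(u) = 24u(u - 4)(u - 1) vanishes at u ∈ {0, 1, 4}; Q'(v) = 12(v - 2)(v + 2)(v + 4) vanishes at v ∈ {-4, -2, 2}.
Local minima of P (where P''>0): P(0)=0, P(4)=-256. Local minima of Q: Q(-4)=128, Q(2)=-304.
So the global minimum of g is P(4) + Q(2) − 6 = -256 − 304 − 6 = -566, attained at (4, 2).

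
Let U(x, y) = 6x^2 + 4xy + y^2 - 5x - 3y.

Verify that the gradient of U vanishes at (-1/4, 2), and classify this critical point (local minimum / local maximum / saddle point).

∇U = (12x + 4y - 5, 4x + 2y - 3); substituting (-1/4, 2) gives ∇U = (0, 0), so (-1/4, 2) is indeed a critical point.
The Hessian of U is constant: H = [[12, 4], [4, 2]].
det(H) = 12·2 − 4² = 8.
det(H) > 0 and tr(H) = 14 > 0, so H is positive definite and the point is a local minimum.

local minimum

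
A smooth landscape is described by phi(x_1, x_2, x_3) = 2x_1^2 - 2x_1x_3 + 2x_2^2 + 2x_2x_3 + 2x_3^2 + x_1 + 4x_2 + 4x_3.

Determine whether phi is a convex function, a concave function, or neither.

convex

phi is quadratic, so its Hessian is the constant matrix H = [[4, 0, -2], [0, 4, 2], [-2, 2, 4]].
Leading principal minors: 4, 16, 32.
All positive ⇒ H ≻ 0 ⇒ convex.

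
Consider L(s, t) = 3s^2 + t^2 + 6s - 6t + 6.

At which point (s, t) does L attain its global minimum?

(-1, 3)

L(s,t) separates as P(s) + Q(t) + 6, so its minimum is min P + min Q + 6.
P'(s) = 6s + 6 vanishes at s ∈ {-1}; Q'(t) = 2(t - 3) vanishes at t ∈ {3}.
Local minima of P (where P''>0): P(-1)=-3. Local minima of Q: Q(3)=-9.
So the global minimum of L is P(-1) + Q(3) + 6 = -3 − 9 + 6 = -6, attained at (-1, 3).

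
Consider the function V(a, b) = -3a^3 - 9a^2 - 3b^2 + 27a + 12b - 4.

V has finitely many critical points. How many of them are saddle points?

1

V separates as a function of a plus a function of b, so ∇V=0 decouples.
∂V/∂a = -9(a - 1)(a + 3) = 0 at a ∈ {-3, 1}; ∂V/∂b = -6(b - 2) = 0 at b ∈ {2}.
The Hessian is diagonal: diag(V_aa, V_bb). Second derivatives: V_aa(-3)=36, V_aa(1)=-36; V_bb(2)=-6.
Saddle points occur where the two diagonal entries have opposite signs: (-3, 2). Count: 1.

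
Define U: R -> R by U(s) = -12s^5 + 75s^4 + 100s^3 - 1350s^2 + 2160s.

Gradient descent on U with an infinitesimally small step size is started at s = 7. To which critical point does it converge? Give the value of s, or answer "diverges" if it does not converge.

diverges

U'(s) = -60(s - 4)(s - 3)(s - 1)(s + 3), so U'(7) = -43200.
Gradient descent moves in the -U' direction, i.e. s is increasing.
There is no critical point above s=7, and U' keeps the same sign, so the iterate runs off to +∞.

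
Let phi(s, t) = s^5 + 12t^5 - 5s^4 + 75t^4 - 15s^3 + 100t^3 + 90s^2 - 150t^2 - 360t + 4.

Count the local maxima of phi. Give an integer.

phi separates as a function of s plus a function of t, so ∇phi=0 decouples.
∂phi/∂s = 5s(s - 4)(s - 3)(s + 3) = 0 at s ∈ {-3, 0, 3, 4}; ∂phi/∂t = 60(t - 1)(t + 1)(t + 2)(t + 3) = 0 at t ∈ {-3, -2, -1, 1}.
The Hessian is diagonal: diag(phi_ss, phi_tt). Second derivatives: phi_ss(-3)=-630, phi_ss(0)=180, phi_ss(3)=-90, phi_ss(4)=140; phi_tt(-3)=-480, phi_tt(-2)=180, phi_tt(-1)=-240, phi_tt(1)=1440.
Local maxima occur where both diagonal entries negative: (-3, -3), (-3, -1), (3, -3), (3, -1). Count: 4.

4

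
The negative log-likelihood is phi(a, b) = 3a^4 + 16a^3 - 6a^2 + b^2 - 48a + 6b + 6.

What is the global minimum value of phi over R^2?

phi(a,b) separates as P(a) + Q(b) + 6, so its minimum is min P + min Q + 6.
P'(a) = 12(a - 1)(a + 1)(a + 4) vanishes at a ∈ {-4, -1, 1}; Q'(b) = 2b + 6 vanishes at b ∈ {-3}.
Local minima of P (where P''>0): P(-4)=-160, P(1)=-35. Local minima of Q: Q(-3)=-9.
So the global minimum of phi is P(-4) + Q(-3) + 6 = -160 − 9 + 6 = -163, attained at (-4, -3).

-163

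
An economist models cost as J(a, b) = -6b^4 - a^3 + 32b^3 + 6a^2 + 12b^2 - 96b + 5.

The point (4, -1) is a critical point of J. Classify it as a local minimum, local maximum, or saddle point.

local maximum

The mixed partial ∂²J/∂a∂b is 0, so the Hessian at any point is diag(J_aa, J_bb) = diag(6(-a + 2), 24(-3b^2 + 8b + 1)).
At (4, -1): H = diag(-12, -240).
Both eigenvalues are negative, so H is negative definite: a local maximum.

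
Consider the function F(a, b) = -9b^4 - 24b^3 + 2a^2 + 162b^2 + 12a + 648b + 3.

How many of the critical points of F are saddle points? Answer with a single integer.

2

F separates as a function of a plus a function of b, so ∇F=0 decouples.
∂F/∂a = 4(a + 3) = 0 at a ∈ {-3}; ∂F/∂b = -36(b - 3)(b + 2)(b + 3) = 0 at b ∈ {-3, -2, 3}.
The Hessian is diagonal: diag(F_aa, F_bb). Second derivatives: F_aa(-3)=4; F_bb(-3)=-216, F_bb(-2)=180, F_bb(3)=-1080.
Saddle points occur where the two diagonal entries have opposite signs: (-3, -3), (-3, 3). Count: 2.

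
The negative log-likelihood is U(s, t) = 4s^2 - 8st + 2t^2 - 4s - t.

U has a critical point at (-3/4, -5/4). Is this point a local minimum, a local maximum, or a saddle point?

The Hessian of U is constant: H = [[8, -8], [-8, 4]].
det(H) = 8·4 − (-8)² = -32.
Since det(H) < 0, H is indefinite and the critical point is a saddle point.

saddle point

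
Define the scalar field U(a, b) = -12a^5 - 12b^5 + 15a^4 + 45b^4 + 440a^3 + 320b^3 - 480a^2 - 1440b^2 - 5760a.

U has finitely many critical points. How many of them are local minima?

4

U separates as a function of a plus a function of b, so ∇U=0 decouples.
∂U/∂a = -60(a - 4)(a - 3)(a + 2)(a + 4) = 0 at a ∈ {-4, -2, 3, 4}; ∂U/∂b = -60b(b - 4)(b - 3)(b + 4) = 0 at b ∈ {-4, 0, 3, 4}.
The Hessian is diagonal: diag(U_aa, U_bb). Second derivatives: U_aa(-4)=6720, U_aa(-2)=-3600, U_aa(3)=2100, U_aa(4)=-2880; U_bb(-4)=13440, U_bb(0)=-2880, U_bb(3)=1260, U_bb(4)=-1920.
Local minima occur where both diagonal entries positive: (-4, -4), (-4, 3), (3, -4), (3, 3). Count: 4.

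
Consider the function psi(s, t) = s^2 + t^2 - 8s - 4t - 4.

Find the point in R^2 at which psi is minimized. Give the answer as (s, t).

(4, 2)

psi(s,t) separates as P(s) + Q(t) − 4, so its minimum is min P + min Q − 4.
P'(s) = 2s - 8 vanishes at s ∈ {4}; Q'(t) = 2(t - 2) vanishes at t ∈ {2}.
Local minima of P (where P''>0): P(4)=-16. Local minima of Q: Q(2)=-4.
So the global minimum of psi is P(4) + Q(2) − 4 = -16 − 4 − 4 = -24, attained at (4, 2).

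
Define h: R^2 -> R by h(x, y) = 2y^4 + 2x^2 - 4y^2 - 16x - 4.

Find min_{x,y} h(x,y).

-38

h(x,y) separates as P(x) + Q(y) − 4, so its minimum is min P + min Q − 4.
P'(x) = 4x - 16 vanishes at x ∈ {4}; Q'(y) = 8y(y - 1)(y + 1) vanishes at y ∈ {-1, 0, 1}.
Local minima of P (where P''>0): P(4)=-32. Local minima of Q: Q(-1)=-2, Q(1)=-2.
So the global minimum of h is P(4) + Q(-1) − 4 = -32 − 2 − 4 = -38, attained at (4, -1).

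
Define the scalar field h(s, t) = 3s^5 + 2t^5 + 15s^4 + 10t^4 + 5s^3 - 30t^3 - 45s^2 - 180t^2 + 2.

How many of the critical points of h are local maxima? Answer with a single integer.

h separates as a function of s plus a function of t, so ∇h=0 decouples.
∂h/∂s = 15s(s - 1)(s + 2)(s + 3) = 0 at s ∈ {-3, -2, 0, 1}; ∂h/∂t = 10t(t - 3)(t + 3)(t + 4) = 0 at t ∈ {-4, -3, 0, 3}.
The Hessian is diagonal: diag(h_ss, h_tt). Second derivatives: h_ss(-3)=-180, h_ss(-2)=90, h_ss(0)=-90, h_ss(1)=180; h_tt(-4)=-280, h_tt(-3)=180, h_tt(0)=-360, h_tt(3)=1260.
Local maxima occur where both diagonal entries negative: (-3, -4), (-3, 0), (0, -4), (0, 0). Count: 4.

4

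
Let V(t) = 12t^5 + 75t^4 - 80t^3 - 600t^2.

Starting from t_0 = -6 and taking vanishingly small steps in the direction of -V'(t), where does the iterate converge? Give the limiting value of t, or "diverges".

V'(t) = 60t(t - 2)(t + 2)(t + 5), so V'(-6) = 11520.
Gradient descent moves in the -V' direction, i.e. t is decreasing.
There is no critical point below t=-6, and V' keeps the same sign, so the iterate runs off to −∞.

diverges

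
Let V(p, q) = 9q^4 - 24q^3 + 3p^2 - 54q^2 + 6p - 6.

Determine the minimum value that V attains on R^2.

V(p,q) separates as A(p) + B(q) − 6, so its minimum is min A + min B − 6.
A'(p) = 6p + 6 vanishes at p ∈ {-1}; B'(q) = 36q(q - 3)(q + 1) vanishes at q ∈ {-1, 0, 3}.
Local minima of A (where A''>0): A(-1)=-3. Local minima of B: B(-1)=-21, B(3)=-405.
So the global minimum of V is A(-1) + B(3) − 6 = -3 − 405 − 6 = -414, attained at (-1, 3).

-414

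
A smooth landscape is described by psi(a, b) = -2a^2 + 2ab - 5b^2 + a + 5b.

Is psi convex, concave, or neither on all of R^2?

psi is quadratic, so its Hessian is the constant matrix H = [[-4, 2], [2, -10]].
det(H) = 36, tr(H) = -14.
det(H) > 0 and tr(H) < 0, so H is negative definite everywhere: concave.

concave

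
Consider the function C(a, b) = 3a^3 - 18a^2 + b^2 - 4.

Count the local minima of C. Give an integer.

1

C separates as a function of a plus a function of b, so ∇C=0 decouples.
∂C/∂a = 9a(a - 4) = 0 at a ∈ {0, 4}; ∂C/∂b = 2b = 0 at b ∈ {0}.
The Hessian is diagonal: diag(C_aa, C_bb). Second derivatives: C_aa(0)=-36, C_aa(4)=36; C_bb(0)=2.
Local minima occur where both diagonal entries positive: (4, 0). Count: 1.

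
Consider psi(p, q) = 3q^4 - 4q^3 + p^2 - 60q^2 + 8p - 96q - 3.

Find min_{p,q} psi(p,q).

psi(p,q) separates as A(p) + B(q) − 3, so its minimum is min A + min B − 3.
A'(p) = 2p + 8 vanishes at p ∈ {-4}; B'(q) = 12(q - 4)(q + 1)(q + 2) vanishes at q ∈ {-2, -1, 4}.
Local minima of A (where A''>0): A(-4)=-16. Local minima of B: B(-2)=32, B(4)=-832.
So the global minimum of psi is A(-4) + B(4) − 3 = -16 − 832 − 3 = -851, attained at (-4, 4).

-851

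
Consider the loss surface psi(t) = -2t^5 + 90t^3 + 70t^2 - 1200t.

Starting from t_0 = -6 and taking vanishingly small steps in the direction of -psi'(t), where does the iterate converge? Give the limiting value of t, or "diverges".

psi'(t) = -10(t - 5)(t - 2)(t + 3)(t + 4), so psi'(-6) = -5280.
Gradient descent moves in the -psi' direction, i.e. t is increasing.
The nearest critical point in that direction is t = -4, where psi'' = 540 > 0 (a local minimum). The iterate converges there.

-4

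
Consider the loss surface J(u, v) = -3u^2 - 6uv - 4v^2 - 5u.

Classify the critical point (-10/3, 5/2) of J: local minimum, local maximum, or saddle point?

The Hessian of J is constant: H = [[-6, -6], [-6, -8]].
det(H) = (-6)·(-8) − (-6)² = 12.
det(H) > 0 and tr(H) = -14 < 0, so H is negative definite and the point is a local maximum.

local maximum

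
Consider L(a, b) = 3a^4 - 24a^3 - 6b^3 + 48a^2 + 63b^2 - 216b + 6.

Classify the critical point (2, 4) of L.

The mixed partial ∂²L/∂a∂b is 0, so the Hessian at any point is diag(L_aa, L_bb) = diag(12(3a^2 - 12a + 8), 18(-2b + 7)).
At (2, 4): H = diag(-48, -18).
Both eigenvalues are negative, so H is negative definite: a local maximum.

local maximum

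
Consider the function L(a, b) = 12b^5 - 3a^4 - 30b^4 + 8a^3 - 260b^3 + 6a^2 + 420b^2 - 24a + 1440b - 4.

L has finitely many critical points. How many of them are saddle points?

6

L separates as a function of a plus a function of b, so ∇L=0 decouples.
∂L/∂a = -12(a - 2)(a - 1)(a + 1) = 0 at a ∈ {-1, 1, 2}; ∂L/∂b = 60(b - 4)(b - 2)(b + 1)(b + 3) = 0 at b ∈ {-3, -1, 2, 4}.
The Hessian is diagonal: diag(L_aa, L_bb). Second derivatives: L_aa(-1)=-72, L_aa(1)=24, L_aa(2)=-36; L_bb(-3)=-4200, L_bb(-1)=1800, L_bb(2)=-1800, L_bb(4)=4200.
Saddle points occur where the two diagonal entries have opposite signs: (-1, -1), (-1, 4), (1, -3), (1, 2), (2, -1), (2, 4). Count: 6.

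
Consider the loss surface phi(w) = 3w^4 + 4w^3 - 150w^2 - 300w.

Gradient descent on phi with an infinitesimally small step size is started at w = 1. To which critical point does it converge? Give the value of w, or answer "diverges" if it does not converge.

5

phi'(w) = 12(w - 5)(w + 1)(w + 5), so phi'(1) = -576.
Gradient descent moves in the -phi' direction, i.e. w is increasing.
The nearest critical point in that direction is w = 5, where phi'' = 720 > 0 (a local minimum). The iterate converges there.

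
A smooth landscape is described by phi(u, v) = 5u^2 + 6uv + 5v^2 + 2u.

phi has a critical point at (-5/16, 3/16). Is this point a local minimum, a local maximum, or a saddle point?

The Hessian of phi is constant: H = [[10, 6], [6, 10]].
det(H) = 10·10 − 6² = 64.
det(H) > 0 and tr(H) = 20 > 0, so H is positive definite and the point is a local minimum.

local minimum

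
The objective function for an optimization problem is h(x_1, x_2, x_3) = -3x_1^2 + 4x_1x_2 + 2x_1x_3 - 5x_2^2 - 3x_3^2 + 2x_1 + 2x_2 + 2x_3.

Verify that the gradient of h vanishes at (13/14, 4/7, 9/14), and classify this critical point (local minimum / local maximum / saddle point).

local maximum

∇h = (-6x_1 + 4x_2 + 2x_3 + 2, 4x_1 - 10x_2 + 2, 2x_1 - 6x_3 + 2); substituting (13/14, 4/7, 9/14) gives ∇h = (0, 0, 0), so (13/14, 4/7, 9/14) is indeed a critical point.
The Hessian is constant: H = [[-6, 4, 2], [4, -10, 0], [2, 0, -6]].
Leading principal minors: Δ₁ = -6, Δ₂ = 44, Δ₃ = -224.
The minors alternate sign starting negative (−, +, −), so H is negative definite: a local maximum.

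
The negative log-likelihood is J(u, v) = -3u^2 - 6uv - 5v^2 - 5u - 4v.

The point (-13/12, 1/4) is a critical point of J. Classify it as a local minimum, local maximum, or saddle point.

local maximum

The Hessian of J is constant: H = [[-6, -6], [-6, -10]].
det(H) = (-6)·(-10) − (-6)² = 24.
det(H) > 0 and tr(H) = -16 < 0, so H is negative definite and the point is a local maximum.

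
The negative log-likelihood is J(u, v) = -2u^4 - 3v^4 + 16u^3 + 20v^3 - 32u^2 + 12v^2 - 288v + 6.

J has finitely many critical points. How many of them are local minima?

J separates as a function of u plus a function of v, so ∇J=0 decouples.
∂J/∂u = -8u(u - 4)(u - 2) = 0 at u ∈ {0, 2, 4}; ∂J/∂v = -12(v - 4)(v - 3)(v + 2) = 0 at v ∈ {-2, 3, 4}.
The Hessian is diagonal: diag(J_uu, J_vv). Second derivatives: J_uu(0)=-64, J_uu(2)=32, J_uu(4)=-64; J_vv(-2)=-360, J_vv(3)=60, J_vv(4)=-72.
Local minima occur where both diagonal entries positive: (2, 3). Count: 1.

1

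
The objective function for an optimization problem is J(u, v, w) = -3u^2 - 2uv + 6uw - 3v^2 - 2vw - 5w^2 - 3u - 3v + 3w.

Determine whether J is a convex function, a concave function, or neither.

concave

J is quadratic, so its Hessian is the constant matrix H = [[-6, -2, 6], [-2, -6, -2], [6, -2, -10]].
Leading principal minors: -6, 32, -32.
Signs alternate −, +, − ⇒ H ≺ 0 ⇒ concave.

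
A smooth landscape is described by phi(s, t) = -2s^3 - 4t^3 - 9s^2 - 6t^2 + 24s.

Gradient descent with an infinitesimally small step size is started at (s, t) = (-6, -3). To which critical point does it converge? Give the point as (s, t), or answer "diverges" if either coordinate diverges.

(-4, -1)

phi is separable, so gradient descent decouples: s follows -∂phi/∂s, t follows -∂phi/∂t.
∂phi/∂s = -6(s - 1)(s + 4); at s=-6 this is -84, so s increases.
∂phi/∂t = -12t(t + 1); at t=-3 this is -72, so t increases.
s converges to its nearest critical value -4 (a local min of the s-part); t converges to -1. The iterate converges to (-4, -1).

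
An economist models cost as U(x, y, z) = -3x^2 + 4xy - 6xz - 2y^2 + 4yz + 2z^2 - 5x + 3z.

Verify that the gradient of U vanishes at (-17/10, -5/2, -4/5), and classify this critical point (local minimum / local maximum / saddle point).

∇U = (-6x + 4y - 6z - 5, 4x - 4y + 4z, -6x + 4y + 4z + 3); substituting (-17/10, -5/2, -4/5) gives ∇U = (0, 0, 0), so (-17/10, -5/2, -4/5) is indeed a critical point.
The Hessian is constant: H = [[-6, 4, -6], [4, -4, 4], [-6, 4, 4]].
Leading principal minors: Δ₁ = -6, Δ₂ = 8, Δ₃ = 80.
The minors fit neither the all-positive nor the alternating-sign pattern, so H is indefinite: a saddle point.

saddle point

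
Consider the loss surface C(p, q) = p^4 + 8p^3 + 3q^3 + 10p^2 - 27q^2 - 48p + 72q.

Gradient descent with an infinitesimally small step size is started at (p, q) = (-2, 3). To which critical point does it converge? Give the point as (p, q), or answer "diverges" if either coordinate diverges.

(1, 4)

C is separable, so gradient descent decouples: p follows -∂C/∂p, q follows -∂C/∂q.
∂C/∂p = 4(p - 1)(p + 3)(p + 4); at p=-2 this is -24, so p increases.
∂C/∂q = 9(q - 4)(q - 2); at q=3 this is -9, so q increases.
p converges to its nearest critical value 1 (a local min of the p-part); q converges to 4. The iterate converges to (1, 4).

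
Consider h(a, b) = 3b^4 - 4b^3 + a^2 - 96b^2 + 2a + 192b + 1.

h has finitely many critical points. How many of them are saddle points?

1

h separates as a function of a plus a function of b, so ∇h=0 decouples.
∂h/∂a = 2(a + 1) = 0 at a ∈ {-1}; ∂h/∂b = 12(b - 4)(b - 1)(b + 4) = 0 at b ∈ {-4, 1, 4}.
The Hessian is diagonal: diag(h_aa, h_bb). Second derivatives: h_aa(-1)=2; h_bb(-4)=480, h_bb(1)=-180, h_bb(4)=288.
Saddle points occur where the two diagonal entries have opposite signs: (-1, 1). Count: 1.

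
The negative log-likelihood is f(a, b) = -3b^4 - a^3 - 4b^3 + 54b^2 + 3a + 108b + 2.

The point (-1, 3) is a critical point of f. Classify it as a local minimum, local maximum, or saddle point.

The mixed partial ∂²f/∂a∂b is 0, so the Hessian at any point is diag(f_aa, f_bb) = diag(-6a, 12(-3b^2 - 2b + 9)).
At (-1, 3): H = diag(6, -288).
The eigenvalues have opposite signs, so H is indefinite: a saddle point.

saddle point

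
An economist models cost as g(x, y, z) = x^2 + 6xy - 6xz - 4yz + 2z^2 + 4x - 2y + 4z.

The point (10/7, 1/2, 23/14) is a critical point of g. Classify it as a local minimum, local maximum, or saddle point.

The Hessian is constant: H = [[2, 6, -6], [6, 0, -4], [-6, -4, 4]].
Leading principal minors: Δ₁ = 2, Δ₂ = -36, Δ₃ = 112.
The minors fit neither the all-positive nor the alternating-sign pattern, so H is indefinite: a saddle point.

saddle point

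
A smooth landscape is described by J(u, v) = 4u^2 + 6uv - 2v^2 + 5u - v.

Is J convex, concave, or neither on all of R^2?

neither

J is quadratic, so its Hessian is the constant matrix H = [[8, 6], [6, -4]].
det(H) = -68, tr(H) = 4.
det(H) < 0, so H is indefinite: neither convex nor concave.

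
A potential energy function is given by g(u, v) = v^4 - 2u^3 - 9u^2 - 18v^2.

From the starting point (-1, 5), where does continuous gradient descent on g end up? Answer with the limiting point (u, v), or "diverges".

(-3, 3)

g is separable, so gradient descent decouples: u follows -∂g/∂u, v follows -∂g/∂v.
∂g/∂u = -6u(u + 3); at u=-1 this is 12, so u decreases.
∂g/∂v = 4v(v - 3)(v + 3); at v=5 this is 320, so v decreases.
u converges to its nearest critical value -3 (a local min of the u-part); v converges to 3. The iterate converges to (-3, 3).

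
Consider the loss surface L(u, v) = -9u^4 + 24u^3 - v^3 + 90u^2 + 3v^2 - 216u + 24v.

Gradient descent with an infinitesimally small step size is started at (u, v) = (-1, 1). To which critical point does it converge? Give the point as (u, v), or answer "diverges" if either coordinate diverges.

(1, -2)

L is separable, so gradient descent decouples: u follows -∂L/∂u, v follows -∂L/∂v.
∂L/∂u = -36(u - 3)(u - 1)(u + 2); at u=-1 this is -288, so u increases.
∂L/∂v = -3(v - 4)(v + 2); at v=1 this is 27, so v decreases.
u converges to its nearest critical value 1 (a local min of the u-part); v converges to -2. The iterate converges to (1, -2).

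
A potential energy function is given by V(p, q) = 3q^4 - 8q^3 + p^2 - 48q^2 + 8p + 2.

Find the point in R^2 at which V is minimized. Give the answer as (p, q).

(-4, 4)

V(p,q) separates as A(p) + B(q) + 2, so its minimum is min A + min B + 2.
A'(p) = 2p + 8 vanishes at p ∈ {-4}; B'(q) = 12q(q - 4)(q + 2) vanishes at q ∈ {-2, 0, 4}.
Local minima of A (where A''>0): A(-4)=-16. Local minima of B: B(-2)=-80, B(4)=-512.
So the global minimum of V is A(-4) + B(4) + 2 = -16 − 512 + 2 = -526, attained at (-4, 4).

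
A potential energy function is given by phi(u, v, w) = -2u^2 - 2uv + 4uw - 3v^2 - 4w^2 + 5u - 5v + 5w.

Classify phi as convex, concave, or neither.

phi is quadratic, so its Hessian is the constant matrix H = [[-4, -2, 4], [-2, -6, 0], [4, 0, -8]].
Leading principal minors: -4, 20, -64.
Signs alternate −, +, − ⇒ H ≺ 0 ⇒ concave.

concave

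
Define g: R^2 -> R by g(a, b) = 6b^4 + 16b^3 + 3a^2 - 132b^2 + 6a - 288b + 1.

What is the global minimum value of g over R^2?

g(a,b) separates as P(a) + Q(b) + 1, so its minimum is min P + min Q + 1.
P'(a) = 6a + 6 vanishes at a ∈ {-1}; Q'(b) = 24(b - 3)(b + 1)(b + 4) vanishes at b ∈ {-4, -1, 3}.
Local minima of P (where P''>0): P(-1)=-3. Local minima of Q: Q(-4)=-448, Q(3)=-1134.
So the global minimum of g is P(-1) + Q(3) + 1 = -3 − 1134 + 1 = -1136, attained at (-1, 3).

-1136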